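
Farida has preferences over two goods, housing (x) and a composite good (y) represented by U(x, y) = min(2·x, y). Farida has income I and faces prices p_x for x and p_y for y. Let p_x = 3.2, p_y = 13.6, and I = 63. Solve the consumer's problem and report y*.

With perfect complements, no substitution: consume in ratio x:y = 1:2.
Budget: p_x·x + p_y·2·x = I, so (p_x + 2·p_y)·x = I.
Demand: x*(p_x,p_y,I) = I/(p_x + 2·p_y), y* = 2·I/(p_x + 2·p_y).
Here 3.2 + 2·13.6 = 30.4, giving y* = 4.1447.

y* = 4.1447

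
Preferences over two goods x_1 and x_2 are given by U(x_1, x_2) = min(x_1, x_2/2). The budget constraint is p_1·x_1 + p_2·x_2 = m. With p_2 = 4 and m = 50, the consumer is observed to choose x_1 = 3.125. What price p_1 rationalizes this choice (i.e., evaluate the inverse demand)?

Leontief preferences: the optimum is at the kink where x_1/1 = x_2/2, i.e. x_2 = 2·x_1.
Budget: p_1·x_1 + p_2·2·x_1 = m, so (p_1 + 2·p_2)·x_1 = m.
Demand: x_1*(p_1,p_2,m) = m/(p_1 + 2·p_2), x_2* = 2·m/(p_1 + 2·p_2).
Set x_1* = 3.125 in the demand function and solve for p_1: p_1 = 8.

p_1 = 8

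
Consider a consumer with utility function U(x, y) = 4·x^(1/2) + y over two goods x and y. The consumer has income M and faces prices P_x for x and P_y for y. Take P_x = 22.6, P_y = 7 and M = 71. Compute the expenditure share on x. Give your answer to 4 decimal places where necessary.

MU_x = 2/√x, MU_y = 1. Tangency: 2/√x = P_x/P_y.
Thus x* = (2·P_y/P_x)² — independent of M — with the rest of income spent on y.
Plugging in: x* = (2·7/22.6)² = 0.3837, y* = 8.9039.
Expenditure on x: 22.6·0.3837 = 8.6726; share = 0.1221.

share on x = 0.1221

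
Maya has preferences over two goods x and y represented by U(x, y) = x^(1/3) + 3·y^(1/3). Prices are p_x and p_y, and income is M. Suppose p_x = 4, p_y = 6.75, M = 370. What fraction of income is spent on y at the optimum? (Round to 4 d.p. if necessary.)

share on y = 0.8

From the CES first-order condition, (1/3)·(y/x)^(2/3) = p_x/p_y.
Solve for the ratio: y/x = [3·p_x/p_y]^(1.5).
With the ratio pinned down, the budget gives x* = M/(p_x + p_y·(y/x)) and y* = (y/x)·x*.
Numerically y/x = 2.37037, so x* = 370/(4 + 6.75·2.37037) = 18.5 and y* = 2.37037·18.5 = 43.8519.
Expenditure on y: 6.75·43.8519 = 296; share = 0.8.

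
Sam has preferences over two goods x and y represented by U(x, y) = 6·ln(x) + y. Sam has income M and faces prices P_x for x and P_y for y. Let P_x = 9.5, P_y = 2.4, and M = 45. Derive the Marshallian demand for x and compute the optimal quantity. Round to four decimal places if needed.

x* = 1.5158

Set MRS = P_x/P_y: (6/x)/1 = P_x/P_y.
So x*(P_x,P_y) = 6·P_y/P_x, independent of income; and y* = (M − 6·P_y)/P_y.
At the given prices: x* = 6·2.4/9.5 = 1.5158.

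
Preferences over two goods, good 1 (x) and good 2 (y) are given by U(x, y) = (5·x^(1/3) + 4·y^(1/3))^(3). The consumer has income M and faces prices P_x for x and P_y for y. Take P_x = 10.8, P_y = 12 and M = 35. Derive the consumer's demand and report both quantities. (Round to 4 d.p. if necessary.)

MRS = MU_x/MU_y = (5/4)·(y/x)^(2/3). Set equal to P_x/P_y.
Hence y/x = ((4/5)·P_x/P_y)^(1/(2/3)), i.e. raised to the 1.5 power.
Substitute y = (y/x)·x into the budget: x* = M/(P_x + P_y·(y/x)).
Numerically y/x = 0.61094, so x* = 35/(10.8 + 12·0.61094) = 1.9304 and y* = 0.61094·1.9304 = 1.1793.

x* = 1.9304, y* = 1.1793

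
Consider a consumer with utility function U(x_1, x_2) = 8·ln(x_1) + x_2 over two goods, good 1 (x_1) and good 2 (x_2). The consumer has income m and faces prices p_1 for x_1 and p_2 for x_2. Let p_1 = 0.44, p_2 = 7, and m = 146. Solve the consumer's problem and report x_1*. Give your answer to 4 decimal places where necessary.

Set MRS = p_1/p_2: (8/x_1)/1 = p_1/p_2.
So x_1*(p_1,p_2) = 8·p_2/p_1, independent of income; and x_2* = (m − 8·p_2)/p_2.
At the given prices: x_1* = 8·7/0.44 = 127.2727.

x_1* = 127.2727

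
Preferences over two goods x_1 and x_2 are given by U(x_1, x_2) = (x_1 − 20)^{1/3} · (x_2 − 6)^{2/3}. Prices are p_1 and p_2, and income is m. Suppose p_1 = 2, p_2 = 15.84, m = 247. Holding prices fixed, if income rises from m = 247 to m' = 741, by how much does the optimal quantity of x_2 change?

Let x_1' = x_1−20, x_2' = x_2−6. MRS = (1/2)·x_2'/x_1' = p_1/p_2.
After buying the subsistence bundle (20, 6), a share 1/3 of the remaining income goes to x_1: x_1* = 20 + 1/3·(m − 20p_1 − 6p_2)/p_1.
Discretionary income = 247 − 20·2 − 6·15.84 = 111.96; x_2* = 6 + 2/3·111.96/15.84 = 10.7121.
At m' = 741: x_2* = 31.5034. Change: 31.5034 − 10.7121 = 20.7912.

Δx_2* = 20.7912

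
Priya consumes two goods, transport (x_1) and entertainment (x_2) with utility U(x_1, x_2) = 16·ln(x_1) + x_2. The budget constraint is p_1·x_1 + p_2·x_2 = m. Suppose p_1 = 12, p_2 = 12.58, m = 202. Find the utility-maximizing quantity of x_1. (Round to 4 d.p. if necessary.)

x_1* = 16.7733

MU_x_1 = 16/x_1, MU_x_2 = 1. Tangency: 16/x_1 = p_1/p_2.
So x_1*(p_1,p_2) = 16·p_2/p_1, independent of income; and x_2* = (m − 16·p_2)/p_2.
At the given prices: x_1* = 16·12.58/12 = 16.7733.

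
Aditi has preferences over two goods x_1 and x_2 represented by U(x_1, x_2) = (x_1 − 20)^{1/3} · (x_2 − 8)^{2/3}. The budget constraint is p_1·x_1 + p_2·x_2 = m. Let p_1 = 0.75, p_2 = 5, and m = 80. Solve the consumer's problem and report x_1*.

Let x_1' = x_1−20, x_2' = x_2−8. MRS = (1/2)·x_2'/x_1' = p_1/p_2.
After buying the subsistence bundle (20, 8), a share 1/3 of the remaining income goes to x_1: x_1* = 20 + 1/3·(m − 20p_1 − 8p_2)/p_1.
Discretionary income = 80 − 20·0.75 − 8·5 = 25; x_1* = 20 + 1/3·25/0.75 = 31.1111.

x_1* = 31.1111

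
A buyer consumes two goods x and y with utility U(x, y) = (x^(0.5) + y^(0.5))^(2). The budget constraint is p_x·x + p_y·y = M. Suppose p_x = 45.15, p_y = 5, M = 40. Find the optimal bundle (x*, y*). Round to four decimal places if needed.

x* = 0.0883, y* = 7.2024

MRS = MU_x/MU_y = (y/x)^(0.5). Set equal to p_x/p_y.
Hence y/x = (p_x/p_y)^(1/(0.5)), i.e. raised to the 2 power.
With the ratio pinned down, the budget gives x* = M/(p_x + p_y·(y/x)) and y* = (y/x)·x*.
Numerically y/x = 81.5409, so x* = 40/(45.15 + 5·81.5409) = 0.0883 and y* = 81.5409·0.0883 = 7.2024.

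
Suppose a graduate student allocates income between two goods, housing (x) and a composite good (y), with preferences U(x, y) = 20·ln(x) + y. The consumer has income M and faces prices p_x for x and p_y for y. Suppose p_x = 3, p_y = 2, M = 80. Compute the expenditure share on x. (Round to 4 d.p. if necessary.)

MU_x = 20/x, MU_y = 1. Tangency: 20/x = p_x/p_y.
So x*(p_x,p_y) = 20·p_y/p_x, independent of income; and y* = (M − 20·p_y)/p_y.
At the given prices: x* = 20·2/3 = 13.3333, and y* = 20.
Expenditure on x: 3·13.3333 = 40; share = 0.5.

share on x = 0.5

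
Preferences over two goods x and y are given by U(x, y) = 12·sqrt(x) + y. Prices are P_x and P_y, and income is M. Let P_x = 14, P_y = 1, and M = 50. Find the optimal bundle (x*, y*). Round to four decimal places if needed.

x* = 0.1837, y* = 47.4286

Plugging in: x* = (6·1/14)² = 0.1837, y* = 47.4286.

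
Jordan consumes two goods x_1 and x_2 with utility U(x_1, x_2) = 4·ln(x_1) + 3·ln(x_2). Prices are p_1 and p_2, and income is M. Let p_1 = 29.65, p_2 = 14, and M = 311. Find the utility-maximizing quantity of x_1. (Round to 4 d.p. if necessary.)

x_1* = 5.9937

MU_x_1/MU_x_2 = (4·x_2)/(3·x_1); tangency sets this equal to p_1/p_2.
Rearranging, p_2·x_2 = (3/4)·p_1·x_1. Substituting into the budget gives p_1·x_1·(1 + (3/4)) = M.
Demand: x_1*(p_1,p_2,M) = 4/7·M/p_1 and x_2* = 3/7·M/p_2.
At p_1=29.65, p_2=14, M=311: x_1* = 4/7·311/29.65 = 5.9937.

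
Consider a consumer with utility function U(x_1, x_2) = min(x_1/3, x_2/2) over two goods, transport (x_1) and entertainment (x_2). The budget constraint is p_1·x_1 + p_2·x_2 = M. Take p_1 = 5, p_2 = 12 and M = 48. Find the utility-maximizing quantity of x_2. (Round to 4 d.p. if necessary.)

Leontief preferences: the optimum is at the kink where x_1/3 = x_2/2, i.e. x_2 = (2/3)·x_1.
Budget: p_1·x_1 + p_2·(2/3)·x_1 = M, so (3·p_1 + 2·p_2)·x_1 = 3·M.
Demand: x_1*(p_1,p_2,M) = 3·M/(3·p_1 + 2·p_2), x_2* = 2·M/(3·p_1 + 2·p_2).
Here 3·5 + 2·12 = 39, giving x_2* = 2.4615.

x_2* = 2.4615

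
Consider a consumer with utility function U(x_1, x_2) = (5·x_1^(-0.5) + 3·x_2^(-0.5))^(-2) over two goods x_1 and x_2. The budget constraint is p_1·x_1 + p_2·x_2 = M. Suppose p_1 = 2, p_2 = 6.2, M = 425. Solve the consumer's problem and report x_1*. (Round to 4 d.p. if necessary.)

x_1* = 104.3067

MRS = MU_x_1/MU_x_2 = (5/3)·(x_2/x_1)^(1.5). Set equal to p_1/p_2.
Hence x_2/x_1 = ((3/5)·p_1/p_2)^(1/(1.5)), i.e. raised to the 2/3 power.
Substitute x_2 = (x_2/x_1)·x_1 into the budget: x_1* = M/(p_1 + p_2·(x_2/x_1)).
Numerically x_2/x_1 = 0.3346, so x_1* = 425/(2 + 6.2·0.3346) = 104.3067.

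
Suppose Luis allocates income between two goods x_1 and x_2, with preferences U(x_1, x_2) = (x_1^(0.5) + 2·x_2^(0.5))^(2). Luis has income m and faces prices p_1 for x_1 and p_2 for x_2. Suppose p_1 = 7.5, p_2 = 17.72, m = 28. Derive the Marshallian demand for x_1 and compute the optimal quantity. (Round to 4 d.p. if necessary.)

x_1* = 1.3863

Numerically x_2/x_1 = 0.716564, so x_1* = 28/(7.5 + 17.72·0.716564) = 1.3863.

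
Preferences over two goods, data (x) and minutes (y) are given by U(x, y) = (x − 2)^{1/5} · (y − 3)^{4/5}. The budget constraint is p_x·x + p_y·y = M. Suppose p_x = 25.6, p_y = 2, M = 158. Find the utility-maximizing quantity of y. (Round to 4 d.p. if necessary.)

y* = 43.32

Let x' = x−2, y' = y−3. MRS = (1/4)·y'/x' = p_x/p_y.
After buying the subsistence bundle (2, 3), a share 0.2 of the remaining income goes to x: x* = 2 + 0.2·(M − 2p_x − 3p_y)/p_x.
Discretionary income = 158 − 2·25.6 − 3·2 = 100.8; y* = 3 + 0.8·100.8/2 = 43.32.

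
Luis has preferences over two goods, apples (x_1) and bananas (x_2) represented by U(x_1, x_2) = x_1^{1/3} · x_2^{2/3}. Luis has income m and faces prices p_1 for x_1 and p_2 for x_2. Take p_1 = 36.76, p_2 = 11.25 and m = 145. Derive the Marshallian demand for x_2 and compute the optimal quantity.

Demand: x_1*(p_1,p_2,m) = 1/3·m/p_1 and x_2* = 2/3·m/p_2.
At p_1=36.76, p_2=11.25, m=145: x_2* = 2/3·145/11.25 = 8.5926.

x_2* = 8.5926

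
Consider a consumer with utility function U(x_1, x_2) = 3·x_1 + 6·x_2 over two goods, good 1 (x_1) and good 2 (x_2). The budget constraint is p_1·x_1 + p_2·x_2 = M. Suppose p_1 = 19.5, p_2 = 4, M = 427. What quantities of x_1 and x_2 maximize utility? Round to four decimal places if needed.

x_1* = 0, x_2* = 106.75

Perfect substitutes: compare marginal utility per dollar. 3/p_1 vs 6/p_2 → 0.1538 vs 1.5.
x_2 gives more utility per dollar, so spend all income on x_2: x_2* = M/p_2, x_1* = 0.
Numerically: x_1* = 0, x_2* = 106.75.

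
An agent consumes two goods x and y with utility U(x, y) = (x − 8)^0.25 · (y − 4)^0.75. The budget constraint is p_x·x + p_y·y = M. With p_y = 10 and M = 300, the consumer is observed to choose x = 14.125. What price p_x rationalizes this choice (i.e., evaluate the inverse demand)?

This is Cobb-Douglas in (x−8, y−4): tangency gives 0.25·p_y·(y−4) = 0.75·p_x·(x−8).
Substituting into the budget: x* = 8 + 0.25·(M − 8·p_x − 4·p_y)/p_x, and y* = 4 + 0.75·(…)/p_y.
Set x* = 14.125 in the demand function and solve for p_x: p_x = 8.

p_x = 8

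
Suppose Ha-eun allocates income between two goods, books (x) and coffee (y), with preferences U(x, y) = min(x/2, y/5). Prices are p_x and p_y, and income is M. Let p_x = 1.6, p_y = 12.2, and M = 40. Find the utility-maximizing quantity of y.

With perfect complements, no substitution: consume in ratio x:y = 2:5.
Budget: p_x·x + p_y·(5/2)·x = M, so (2·p_x + 5·p_y)·x = 2·M.
Demand: x*(p_x,p_y,M) = 2·M/(2·p_x + 5·p_y), y* = 5·M/(2·p_x + 5·p_y).
Here 2·1.6 + 5·12.2 = 64.2, giving y* = 3.1153.

y* = 3.1153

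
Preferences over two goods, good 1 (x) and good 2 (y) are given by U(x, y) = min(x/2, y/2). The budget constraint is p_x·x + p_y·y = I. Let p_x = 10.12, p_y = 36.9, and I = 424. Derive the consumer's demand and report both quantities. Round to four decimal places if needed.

x* = 9.0174, y* = 9.0174

Leontief preferences: the optimum is at the kink where x/2 = y/2, i.e. y = x.
Budget: p_x·x + p_y·x = I, so (2·p_x + 2·p_y)·x = 2·I.
Demand: x*(p_x,p_y,I) = 2·I/(2·p_x + 2·p_y), y* = 2·I/(2·p_x + 2·p_y).
Here 2·10.12 + 2·36.9 = 94.04, giving x* = 9.0174 and y* = 9.0174.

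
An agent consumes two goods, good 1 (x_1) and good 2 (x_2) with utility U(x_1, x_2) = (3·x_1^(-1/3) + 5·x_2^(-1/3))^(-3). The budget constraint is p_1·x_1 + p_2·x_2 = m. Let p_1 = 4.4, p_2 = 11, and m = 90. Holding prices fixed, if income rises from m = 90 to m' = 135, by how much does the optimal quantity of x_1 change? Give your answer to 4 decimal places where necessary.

MRS = MU_x_1/MU_x_2 = (3/5)·(x_2/x_1)^(4/3). Set equal to p_1/p_2.
Solve for the ratio: x_2/x_1 = [(5/3)·p_1/p_2]^(0.75).
With the ratio pinned down, the budget gives x_1* = m/(p_1 + p_2·(x_2/x_1)) and x_2* = (x_2/x_1)·x_1*.
Numerically x_2/x_1 = 0.737788, so x_1* = 90/(4.4 + 11·0.737788) = 7.191.
At m' = 135: x_1* = 10.7865. Change: 10.7865 − 7.191 = 3.5955.

Δx_1* = 3.5955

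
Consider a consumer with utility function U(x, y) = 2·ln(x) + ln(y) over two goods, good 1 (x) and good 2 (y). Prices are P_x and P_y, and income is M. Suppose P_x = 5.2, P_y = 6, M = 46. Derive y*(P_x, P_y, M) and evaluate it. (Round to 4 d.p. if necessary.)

The MRS is 2·y/x. Set MRS = P_x/P_y.
Rearranging, P_y·y = (1/2)·P_x·x. Substituting into the budget gives P_x·x·(1 + (1/2)) = M.
Demand: x*(P_x,P_y,M) = 2/3·M/P_x and y* = 1/3·M/P_y.
At P_x=5.2, P_y=6, M=46: y* = 1/3·46/6 = 2.5556.

y* = 2.5556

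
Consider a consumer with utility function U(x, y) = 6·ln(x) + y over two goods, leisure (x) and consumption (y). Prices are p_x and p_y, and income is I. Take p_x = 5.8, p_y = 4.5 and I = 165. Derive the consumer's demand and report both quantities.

x* = 4.6552, y* = 30.6667

MU_x = 6/x, MU_y = 1. Tangency: 6/x = p_x/p_y.
So x*(p_x,p_y) = 6·p_y/p_x, independent of income; and y* = (I − 6·p_y)/p_y.
At the given prices: x* = 6·4.5/5.8 = 4.6552, and y* = 30.6667.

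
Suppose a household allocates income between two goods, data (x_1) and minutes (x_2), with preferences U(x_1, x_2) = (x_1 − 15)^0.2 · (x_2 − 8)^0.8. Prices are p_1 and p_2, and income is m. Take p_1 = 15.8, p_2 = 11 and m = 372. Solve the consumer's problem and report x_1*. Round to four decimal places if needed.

This is Cobb-Douglas in (x_1−15, x_2−8): tangency gives 0.2·p_2·(x_2−8) = 0.8·p_1·(x_1−15).
After buying the subsistence bundle (15, 8), a share 0.2 of the remaining income goes to x_1: x_1* = 15 + 0.2·(m − 15p_1 − 8p_2)/p_1.
Discretionary income = 372 − 15·15.8 − 8·11 = 47; x_1* = 15 + 0.2·47/15.8 = 15.5949.

x_1* = 15.5949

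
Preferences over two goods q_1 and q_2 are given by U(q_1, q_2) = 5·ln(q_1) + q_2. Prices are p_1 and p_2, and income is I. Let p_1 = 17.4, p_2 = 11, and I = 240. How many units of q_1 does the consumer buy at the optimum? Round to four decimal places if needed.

q_1* = 3.1609

Set MRS = p_1/p_2: (5/q_1)/1 = p_1/p_2.
So q_1*(p_1,p_2) = 5·p_2/p_1, independent of income; and q_2* = (I − 5·p_2)/p_2.
At the given prices: q_1* = 5·11/17.4 = 3.1609.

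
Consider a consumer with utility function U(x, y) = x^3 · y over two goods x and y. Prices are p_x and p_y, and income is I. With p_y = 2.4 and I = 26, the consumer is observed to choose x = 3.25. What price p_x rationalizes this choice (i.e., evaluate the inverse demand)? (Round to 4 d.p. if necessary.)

MU_x/MU_y = (3·y)/(x); tangency sets this equal to p_x/p_y.
So 3·p_y·y = p_x·x; combined with the budget, a share 0.75 of income goes to x.
Demand: x*(p_x,p_y,I) = 0.75·I/p_x and y* = 0.25·I/p_y.
Set x* = 3.25 in the demand function and solve for p_x: p_x = 6.

p_x = 6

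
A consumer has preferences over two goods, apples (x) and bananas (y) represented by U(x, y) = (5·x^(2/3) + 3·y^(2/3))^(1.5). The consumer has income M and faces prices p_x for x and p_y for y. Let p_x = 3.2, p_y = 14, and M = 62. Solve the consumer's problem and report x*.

Substitute y = (y/x)·x into the budget: x* = M/(p_x + p_y·(y/x)).
Numerically y/x = 0.002579, so x* = 62/(3.2 + 14·0.002579) = 19.1588.

x* = 19.1588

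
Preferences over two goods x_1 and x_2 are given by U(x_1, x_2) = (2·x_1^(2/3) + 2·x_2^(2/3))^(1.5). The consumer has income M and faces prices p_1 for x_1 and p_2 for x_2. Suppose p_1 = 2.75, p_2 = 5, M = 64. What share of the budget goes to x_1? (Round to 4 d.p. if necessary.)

share on x_1 = 0.7678

MRS = MU_x_1/MU_x_2 = (x_2/x_1)^(1/3). Set equal to p_1/p_2.
Hence x_2/x_1 = (p_1/p_2)^(1/(1/3)), i.e. raised to the 3 power.
With the ratio pinned down, the budget gives x_1* = M/(p_1 + p_2·(x_2/x_1)) and x_2* = (x_2/x_1)·x_1*.
Numerically x_2/x_1 = 0.166375, so x_1* = 64/(2.75 + 5·0.166375) = 17.8677 and x_2* = 0.166375·17.8677 = 2.9727.
Expenditure on x_1: 2.75·17.8677 = 49.1363; share = 0.7678.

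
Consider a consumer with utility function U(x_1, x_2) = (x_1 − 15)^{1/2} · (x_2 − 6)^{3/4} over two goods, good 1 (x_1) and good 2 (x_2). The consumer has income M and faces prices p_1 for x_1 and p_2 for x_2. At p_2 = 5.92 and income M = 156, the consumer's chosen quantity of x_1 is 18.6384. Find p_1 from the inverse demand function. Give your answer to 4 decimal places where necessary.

p_1 = 5

Let x_1' = x_1−15, x_2' = x_2−6. MRS = (2/3)·x_2'/x_1' = p_1/p_2.
Substituting into the budget: x_1* = 15 + 0.4·(M − 15·p_1 − 6·p_2)/p_1, and x_2* = 6 + 0.6·(…)/p_2.
Set x_1* = 18.6384 in the demand function and solve for p_1: p_1 = 5.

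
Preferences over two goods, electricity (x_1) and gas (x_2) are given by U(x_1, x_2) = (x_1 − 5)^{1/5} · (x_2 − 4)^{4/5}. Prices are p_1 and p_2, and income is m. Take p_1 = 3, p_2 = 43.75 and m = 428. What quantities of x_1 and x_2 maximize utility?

x_1* = 20.8667, x_2* = 8.352

Let x_1' = x_1−5, x_2' = x_2−4. MRS = (1/4)·x_2'/x_1' = p_1/p_2.
Substituting into the budget: x_1* = 5 + 0.2·(m − 5·p_1 − 4·p_2)/p_1, and x_2* = 4 + 0.8·(…)/p_2.
Discretionary income = 428 − 5·3 − 4·43.75 = 238; x_1* = 5 + 0.2·238/3 = 20.8667; x_2* = 4 + 0.8·238/43.75 = 8.352.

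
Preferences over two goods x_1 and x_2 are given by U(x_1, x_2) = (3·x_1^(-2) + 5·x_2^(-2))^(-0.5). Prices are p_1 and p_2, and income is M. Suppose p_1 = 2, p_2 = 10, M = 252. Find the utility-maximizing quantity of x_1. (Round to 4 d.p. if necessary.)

Substitute x_2 = (x_2/x_1)·x_1 into the budget: x_1* = M/(p_1 + p_2·(x_2/x_1)).
Numerically x_2/x_1 = 0.693361, so x_1* = 252/(2 + 10·0.693361) = 28.2081.

x_1* = 28.2081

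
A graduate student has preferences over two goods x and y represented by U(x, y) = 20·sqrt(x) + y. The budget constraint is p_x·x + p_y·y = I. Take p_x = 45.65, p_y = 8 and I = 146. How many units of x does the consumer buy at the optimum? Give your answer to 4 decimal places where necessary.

x* = 3.0711

Set MRS = p_x/p_y: 10·x^(−1/2) = p_x/p_y.
Solve: √x = 10·p_y/p_x, so x*(p_x,p_y) = (10·p_y/p_x)², and y* = (I − p_x·x*)/p_y.
Plugging in: x* = (10·8/45.65)² = 3.0711.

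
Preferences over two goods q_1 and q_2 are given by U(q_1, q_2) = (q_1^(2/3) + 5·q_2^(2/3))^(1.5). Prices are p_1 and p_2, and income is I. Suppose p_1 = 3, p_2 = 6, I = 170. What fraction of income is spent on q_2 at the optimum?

share on q_2 = 0.969

MRS = MU_q_1/MU_q_2 = (1/5)·(q_2/q_1)^(1/3). Set equal to p_1/p_2.
Hence q_2/q_1 = (5·p_1/p_2)^(1/(1/3)), i.e. raised to the 3 power.
With the ratio pinned down, the budget gives q_1* = I/(p_1 + p_2·(q_2/q_1)) and q_2* = (q_2/q_1)·q_1*.
Numerically q_2/q_1 = 15.625, so q_1* = 170/(3 + 6·15.625) = 1.7571 and q_2* = 15.625·1.7571 = 27.4548.
Expenditure on q_2: 6·27.4548 = 164.7287; share = 0.969.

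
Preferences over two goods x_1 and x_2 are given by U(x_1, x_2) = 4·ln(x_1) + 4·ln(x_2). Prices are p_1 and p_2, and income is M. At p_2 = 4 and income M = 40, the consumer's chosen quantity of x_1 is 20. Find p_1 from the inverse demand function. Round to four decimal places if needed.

p_1 = 1

The MRS is x_2/x_1. Set MRS = p_1/p_2.
So 4·p_2·x_2 = 4·p_1·x_1; combined with the budget, a share 0.5 of income goes to x_1.
Demand: x_1*(p_1,p_2,M) = 0.5·M/p_1 and x_2* = 0.5·M/p_2.
Set x_1* = 20 in the demand function and solve for p_1: p_1 = 1.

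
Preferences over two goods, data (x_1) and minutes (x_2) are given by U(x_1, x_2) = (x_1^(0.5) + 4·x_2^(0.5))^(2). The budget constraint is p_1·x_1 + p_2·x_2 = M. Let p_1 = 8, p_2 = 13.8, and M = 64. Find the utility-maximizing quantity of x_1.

x_1* = 0.7786

MU_x_1 ∝ x_1^(-0.5), MU_x_2 ∝ 4·x_2^(-0.5), so MRS = (1/4)·(x_2/x_1)^(0.5) = p_1/p_2.
Solve for the ratio: x_2/x_1 = [4·p_1/p_2]^(2).
Substitute x_2 = (x_2/x_1)·x_1 into the budget: x_1* = M/(p_1 + p_2·(x_2/x_1)).
Numerically x_2/x_1 = 5.377022, so x_1* = 64/(8 + 13.8·5.377022) = 0.7786.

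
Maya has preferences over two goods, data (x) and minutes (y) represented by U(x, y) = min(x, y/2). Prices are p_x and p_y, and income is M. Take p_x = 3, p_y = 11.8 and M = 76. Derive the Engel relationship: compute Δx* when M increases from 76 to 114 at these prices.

Δx* = 1.4286

Leontief preferences: the optimum is at the kink where x/1 = y/2, i.e. y = 2·x.
Budget: p_x·x + p_y·2·x = M, so (p_x + 2·p_y)·x = M.
Demand: x*(p_x,p_y,M) = M/(p_x + 2·p_y), y* = 2·M/(p_x + 2·p_y).
Here 3 + 2·11.8 = 26.6, giving x* = 2.8571.
At M' = 114: x* = 4.2857. Change: 4.2857 − 2.8571 = 1.4286.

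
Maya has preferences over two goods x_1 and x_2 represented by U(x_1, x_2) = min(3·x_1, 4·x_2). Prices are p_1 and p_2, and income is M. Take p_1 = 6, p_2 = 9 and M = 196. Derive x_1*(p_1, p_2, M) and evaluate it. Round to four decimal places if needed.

With perfect complements, no substitution: consume in ratio x_1:x_2 = 4:3.
Budget: p_1·x_1 + p_2·(3/4)·x_1 = M, so (4·p_1 + 3·p_2)·x_1 = 4·M.
Demand: x_1*(p_1,p_2,M) = 4·M/(4·p_1 + 3·p_2), x_2* = 3·M/(4·p_1 + 3·p_2).
Here 4·6 + 3·9 = 51, giving x_1* = 15.3725.

x_1* = 15.3725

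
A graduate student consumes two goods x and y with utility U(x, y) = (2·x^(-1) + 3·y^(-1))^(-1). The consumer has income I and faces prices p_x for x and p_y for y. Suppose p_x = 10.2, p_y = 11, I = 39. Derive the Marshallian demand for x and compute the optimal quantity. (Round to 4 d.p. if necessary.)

x* = 1.683

MU_x ∝ 2·x^(-2), MU_y ∝ 3·y^(-2), so MRS = (2/3)·(y/x)^(2) = p_x/p_y.
Solve for the ratio: y/x = [(3/2)·p_x/p_y]^(0.5).
With the ratio pinned down, the budget gives x* = I/(p_x + p_y·(y/x)) and y* = (y/x)·x*.
Numerically y/x = 1.179368, so x* = 39/(10.2 + 11·1.179368) = 1.683.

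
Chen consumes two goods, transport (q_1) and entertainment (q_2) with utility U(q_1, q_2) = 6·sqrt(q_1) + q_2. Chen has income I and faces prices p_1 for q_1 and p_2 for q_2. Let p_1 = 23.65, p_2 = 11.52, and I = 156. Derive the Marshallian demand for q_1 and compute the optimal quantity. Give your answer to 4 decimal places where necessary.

Set MRS = p_1/p_2: 3·q_1^(−1/2) = p_1/p_2.
Thus q_1* = (3·p_2/p_1)² — independent of I — with the rest of income spent on q_2.
Plugging in: q_1* = (3·11.52/23.65)² = 2.1354.

q_1* = 2.1354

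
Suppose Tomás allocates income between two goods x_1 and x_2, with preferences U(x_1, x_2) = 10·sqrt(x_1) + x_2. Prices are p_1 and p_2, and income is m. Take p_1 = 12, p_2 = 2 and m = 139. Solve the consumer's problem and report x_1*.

x_1* = 0.6944

Utility is quasi-linear in x_2; the FOC for x_1 is 5/√x_1 = p_1/p_2.
Solve: √x_1 = 5·p_2/p_1, so x_1*(p_1,p_2) = (5·p_2/p_1)², and x_2* = (m − p_1·x_1*)/p_2.
Plugging in: x_1* = (5·2/12)² = 0.6944.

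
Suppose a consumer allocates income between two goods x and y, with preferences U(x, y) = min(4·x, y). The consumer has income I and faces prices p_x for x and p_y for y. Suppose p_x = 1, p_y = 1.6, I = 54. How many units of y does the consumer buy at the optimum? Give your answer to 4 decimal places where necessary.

y* = 29.1892

With perfect complements, no substitution: consume in ratio x:y = 1:4.
Budget: p_x·x + p_y·4·x = I, so (p_x + 4·p_y)·x = I.
Demand: x*(p_x,p_y,I) = I/(p_x + 4·p_y), y* = 4·I/(p_x + 4·p_y).
Here 1 + 4·1.6 = 7.4, giving y* = 29.1892.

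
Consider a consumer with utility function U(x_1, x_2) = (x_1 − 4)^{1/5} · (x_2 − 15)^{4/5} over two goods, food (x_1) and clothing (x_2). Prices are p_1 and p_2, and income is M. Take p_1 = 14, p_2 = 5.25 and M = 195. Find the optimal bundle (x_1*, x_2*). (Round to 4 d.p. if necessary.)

This is Cobb-Douglas in (x_1−4, x_2−15): tangency gives 0.2·p_2·(x_2−15) = 0.8·p_1·(x_1−4).
After buying the subsistence bundle (4, 15), a share 0.2 of the remaining income goes to x_1: x_1* = 4 + 0.2·(M − 4p_1 − 15p_2)/p_1.
Discretionary income = 195 − 4·14 − 15·5.25 = 60.25; x_1* = 4 + 0.2·60.25/14 = 4.8607; x_2* = 15 + 0.8·60.25/5.25 = 24.181.

x_1* = 4.8607, x_2* = 24.181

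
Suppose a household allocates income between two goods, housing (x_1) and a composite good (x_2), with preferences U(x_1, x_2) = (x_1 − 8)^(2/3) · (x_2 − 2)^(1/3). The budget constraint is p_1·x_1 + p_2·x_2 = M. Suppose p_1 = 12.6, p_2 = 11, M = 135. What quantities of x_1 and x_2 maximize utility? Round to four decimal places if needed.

x_1* = 8.6455, x_2* = 2.3697

This is Cobb-Douglas in (x_1−8, x_2−2): tangency gives 2/3·p_2·(x_2−2) = 1/3·p_1·(x_1−8).
Substituting into the budget: x_1* = 8 + 2/3·(M − 8·p_1 − 2·p_2)/p_1, and x_2* = 2 + 1/3·(…)/p_2.
Discretionary income = 135 − 8·12.6 − 2·11 = 12.2; x_1* = 8 + 2/3·12.2/12.6 = 8.6455; x_2* = 2 + 1/3·12.2/11 = 2.3697.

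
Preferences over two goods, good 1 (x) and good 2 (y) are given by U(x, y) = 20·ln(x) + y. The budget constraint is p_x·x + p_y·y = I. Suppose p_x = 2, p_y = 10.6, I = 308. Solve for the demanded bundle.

x* = 106, y* = 9.0566

So x*(p_x,p_y) = 20·p_y/p_x, independent of income; and y* = (I − 20·p_y)/p_y.
At the given prices: x* = 20·10.6/2 = 106, and y* = 9.0566.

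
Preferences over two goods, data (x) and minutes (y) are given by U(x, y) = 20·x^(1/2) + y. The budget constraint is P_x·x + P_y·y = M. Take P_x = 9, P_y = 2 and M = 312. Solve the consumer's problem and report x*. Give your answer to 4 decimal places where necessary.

x* = 4.9383

MU_x = 10/√x, MU_y = 1. Tangency: 10/√x = P_x/P_y.
Solve: √x = 10·P_y/P_x, so x*(P_x,P_y) = (10·P_y/P_x)², and y* = (M − P_x·x*)/P_y.
Plugging in: x* = (10·2/9)² = 4.9383.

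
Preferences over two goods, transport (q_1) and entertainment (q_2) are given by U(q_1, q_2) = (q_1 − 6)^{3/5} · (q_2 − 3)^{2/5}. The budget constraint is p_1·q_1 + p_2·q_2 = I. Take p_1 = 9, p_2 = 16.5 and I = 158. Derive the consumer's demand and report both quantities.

q_1* = 9.6333, q_2* = 4.3212

This is Cobb-Douglas in (q_1−6, q_2−3): tangency gives 0.6·p_2·(q_2−3) = 0.4·p_1·(q_1−6).
After buying the subsistence bundle (6, 3), a share 0.6 of the remaining income goes to q_1: q_1* = 6 + 0.6·(I − 6p_1 − 3p_2)/p_1.
Discretionary income = 158 − 6·9 − 3·16.5 = 54.5; q_1* = 6 + 0.6·54.5/9 = 9.6333; q_2* = 3 + 0.4·54.5/16.5 = 4.3212.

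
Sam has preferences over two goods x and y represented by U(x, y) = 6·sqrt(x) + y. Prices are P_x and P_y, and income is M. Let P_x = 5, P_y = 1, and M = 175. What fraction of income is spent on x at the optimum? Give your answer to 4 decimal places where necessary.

share on x = 0.0103

Utility is quasi-linear in y; the FOC for x is 3/√x = P_x/P_y.
Solve: √x = 3·P_y/P_x, so x*(P_x,P_y) = (3·P_y/P_x)², and y* = (M − P_x·x*)/P_y.
Plugging in: x* = (3·1/5)² = 0.36, y* = 173.2.
Expenditure on x: 5·0.36 = 1.8; share = 0.0103.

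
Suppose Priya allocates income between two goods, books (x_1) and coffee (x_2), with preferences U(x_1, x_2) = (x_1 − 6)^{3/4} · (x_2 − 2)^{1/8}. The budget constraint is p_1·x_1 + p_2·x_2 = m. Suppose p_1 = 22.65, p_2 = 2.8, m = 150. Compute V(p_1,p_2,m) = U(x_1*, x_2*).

V = 0.3848

MRS = 6·(x_2−2)/(x_1−6). Tangency with p_1/p_2 gives x_2−2 = (1/6)·(p_1/p_2)·(x_1−6).
Substituting into the budget: x_1* = 6 + 6/7·(m − 6·p_1 − 2·p_2)/p_1, and x_2* = 2 + 1/7·(…)/p_2.
Discretionary income = 150 − 6·22.65 − 2·2.8 = 8.5; x_1* = 6 + 6/7·8.5/22.65 = 6.3217; x_2* = 2 + 1/7·8.5/2.8 = 2.4337.
Utility at the optimum: U(6.3217, 2.4337) = 0.3848.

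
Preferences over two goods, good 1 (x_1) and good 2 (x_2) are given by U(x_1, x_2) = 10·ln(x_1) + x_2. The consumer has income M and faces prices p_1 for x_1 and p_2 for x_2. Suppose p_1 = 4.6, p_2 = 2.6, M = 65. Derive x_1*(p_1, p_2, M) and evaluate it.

At the given prices: x_1* = 10·2.6/4.6 = 5.6522.

x_1* = 5.6522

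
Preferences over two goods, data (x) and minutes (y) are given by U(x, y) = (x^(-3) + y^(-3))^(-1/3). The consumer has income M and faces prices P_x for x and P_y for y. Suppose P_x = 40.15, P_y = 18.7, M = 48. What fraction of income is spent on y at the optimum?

share on y = 0.3605

From the CES first-order condition, (y/x)^(4) = P_x/P_y.
Hence y/x = (P_x/P_y)^(1/(4)), i.e. raised to the 0.25 power.
With the ratio pinned down, the budget gives x* = M/(P_x + P_y·(y/x)) and y* = (y/x)·x*.
Numerically y/x = 1.210489, so x* = 48/(40.15 + 18.7·1.210489) = 0.7645 and y* = 1.210489·0.7645 = 0.9254.
Expenditure on y: 18.7·0.9254 = 17.3053; share = 0.3605.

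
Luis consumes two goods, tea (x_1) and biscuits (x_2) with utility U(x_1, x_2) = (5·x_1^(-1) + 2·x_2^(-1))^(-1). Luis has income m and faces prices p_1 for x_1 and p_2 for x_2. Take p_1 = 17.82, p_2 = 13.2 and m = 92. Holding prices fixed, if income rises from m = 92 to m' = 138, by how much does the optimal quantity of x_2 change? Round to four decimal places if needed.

From the CES first-order condition, (5/2)·(x_2/x_1)^(2) = p_1/p_2.
Hence x_2/x_1 = ((2/5)·p_1/p_2)^(1/(2)), i.e. raised to the 0.5 power.
Substitute x_2 = (x_2/x_1)·x_1 into the budget: x_1* = m/(p_1 + p_2·(x_2/x_1)).
Numerically x_2/x_1 = 0.734847, so x_1* = 92/(17.82 + 13.2·0.734847) = 3.343 and x_2* = 0.734847·3.343 = 2.4566.
At m' = 138: x_2* = 3.6849. Change: 3.6849 − 2.4566 = 1.2283.

Δx_2* = 1.2283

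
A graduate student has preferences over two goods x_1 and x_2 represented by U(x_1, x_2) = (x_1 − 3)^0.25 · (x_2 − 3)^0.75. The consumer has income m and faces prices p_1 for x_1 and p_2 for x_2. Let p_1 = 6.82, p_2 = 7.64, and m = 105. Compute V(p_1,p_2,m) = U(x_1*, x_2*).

V = 4.7286

MRS = (1/3)·(x_2−3)/(x_1−3). Tangency with p_1/p_2 gives x_2−3 = 3·(p_1/p_2)·(x_1−3).
After buying the subsistence bundle (3, 3), a share 0.25 of the remaining income goes to x_1: x_1* = 3 + 0.25·(m − 3p_1 − 3p_2)/p_1.
Discretionary income = 105 − 3·6.82 − 3·7.64 = 61.62; x_1* = 3 + 0.25·61.62/6.82 = 5.2588; x_2* = 3 + 0.75·61.62/7.64 = 9.0491.
Utility at the optimum: U(5.2588, 9.0491) = 4.7286.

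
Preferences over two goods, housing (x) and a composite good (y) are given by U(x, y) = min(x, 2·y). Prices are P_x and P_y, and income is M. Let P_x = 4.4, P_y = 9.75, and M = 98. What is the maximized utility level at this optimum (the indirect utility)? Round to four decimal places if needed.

V = 10.566

With perfect complements, no substitution: consume in ratio x:y = 2:1.
Budget: P_x·x + P_y·(1/2)·x = M, so (2·P_x + P_y)·x = 2·M.
Demand: x*(P_x,P_y,M) = 2·M/(2·P_x + P_y), y* = M/(2·P_x + P_y).
Here 2·4.4 + 9.75 = 18.55, giving x* = 10.566 and y* = 5.283.
Utility at the optimum: U(10.566, 5.283) = 10.566.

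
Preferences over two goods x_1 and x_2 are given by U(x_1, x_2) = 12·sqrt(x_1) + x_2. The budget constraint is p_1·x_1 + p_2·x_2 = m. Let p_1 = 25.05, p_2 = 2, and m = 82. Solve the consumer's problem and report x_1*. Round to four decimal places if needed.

x_1* = 0.2295

Utility is quasi-linear in x_2; the FOC for x_1 is 6/√x_1 = p_1/p_2.
Solve: √x_1 = 6·p_2/p_1, so x_1*(p_1,p_2) = (6·p_2/p_1)², and x_2* = (m − p_1·x_1*)/p_2.
Plugging in: x_1* = (6·2/25.05)² = 0.2295.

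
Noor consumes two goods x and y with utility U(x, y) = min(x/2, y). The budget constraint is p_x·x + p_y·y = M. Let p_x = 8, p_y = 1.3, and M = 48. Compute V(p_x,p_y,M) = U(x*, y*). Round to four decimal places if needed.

Leontief preferences: the optimum is at the kink where x/2 = y/1, i.e. y = (1/2)·x.
Budget: p_x·x + p_y·(1/2)·x = M, so (2·p_x + p_y)·x = 2·M.
Demand: x*(p_x,p_y,M) = 2·M/(2·p_x + p_y), y* = M/(2·p_x + p_y).
Here 2·8 + 1.3 = 17.3, giving x* = 5.5491 and y* = 2.7746.
Utility at the optimum: U(5.5491, 2.7746) = 2.7746.

V = 2.7746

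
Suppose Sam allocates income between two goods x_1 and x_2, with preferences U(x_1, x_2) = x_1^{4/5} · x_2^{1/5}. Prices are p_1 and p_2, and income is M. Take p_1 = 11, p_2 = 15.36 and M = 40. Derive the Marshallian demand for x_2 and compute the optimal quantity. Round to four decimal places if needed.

Tangency: MRS = 4·x_2/x_1 = p_1/p_2.
So 0.8·p_2·x_2 = 0.2·p_1·x_1; combined with the budget, a share 0.8 of income goes to x_1.
Demand: x_1*(p_1,p_2,M) = 0.8·M/p_1 and x_2* = 0.2·M/p_2.
At p_1=11, p_2=15.36, M=40: x_2* = 0.2·40/15.36 = 0.5208.

x_2* = 0.5208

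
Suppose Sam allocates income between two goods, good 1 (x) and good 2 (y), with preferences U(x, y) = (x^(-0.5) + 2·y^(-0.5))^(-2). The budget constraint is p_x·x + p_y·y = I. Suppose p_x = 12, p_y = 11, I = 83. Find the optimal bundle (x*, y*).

Substitute y = (y/x)·x into the budget: x* = I/(p_x + p_y·(y/x)).
Numerically y/x = 1.682205, so x* = 83/(12 + 11·1.682205) = 2.7209 and y* = 1.682205·2.7209 = 4.5772.

x* = 2.7209, y* = 4.5772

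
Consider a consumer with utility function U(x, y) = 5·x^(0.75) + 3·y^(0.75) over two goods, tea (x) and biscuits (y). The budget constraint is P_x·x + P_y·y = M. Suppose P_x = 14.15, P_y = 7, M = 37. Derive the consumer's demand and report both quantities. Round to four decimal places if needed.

Numerically y/x = 2.163907, so x* = 37/(14.15 + 7·2.163907) = 1.2629 and y* = 2.163907·1.2629 = 2.7328.

x* = 1.2629, y* = 2.7328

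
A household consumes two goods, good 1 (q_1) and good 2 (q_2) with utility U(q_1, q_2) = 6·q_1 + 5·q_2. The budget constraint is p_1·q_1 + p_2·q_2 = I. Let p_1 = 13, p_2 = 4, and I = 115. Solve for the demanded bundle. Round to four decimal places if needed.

q_2 gives more utility per dollar, so spend all income on q_2: q_2* = I/p_2, q_1* = 0.
Numerically: q_1* = 0, q_2* = 28.75.

q_1* = 0, q_2* = 28.75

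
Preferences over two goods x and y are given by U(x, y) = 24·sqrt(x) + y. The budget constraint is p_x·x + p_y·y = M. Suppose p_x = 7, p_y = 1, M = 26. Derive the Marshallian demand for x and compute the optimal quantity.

Solve: √x = 12·p_y/p_x, so x*(p_x,p_y) = (12·p_y/p_x)², and y* = (M − p_x·x*)/p_y.
Plugging in: x* = (12·1/7)² = 2.9388.

x* = 2.9388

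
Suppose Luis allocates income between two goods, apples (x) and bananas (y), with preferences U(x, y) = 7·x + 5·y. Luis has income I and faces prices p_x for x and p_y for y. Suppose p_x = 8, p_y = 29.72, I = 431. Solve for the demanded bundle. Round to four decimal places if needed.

x* = 53.875, y* = 0

Linear utility — the consumer picks whichever good has higher MU/price: 7/8 = 0.875 vs 5/29.72 = 0.1682.
x gives more utility per dollar, so spend all income on x: x* = I/p_x, y* = 0.
Numerically: x* = 53.875, y* = 0.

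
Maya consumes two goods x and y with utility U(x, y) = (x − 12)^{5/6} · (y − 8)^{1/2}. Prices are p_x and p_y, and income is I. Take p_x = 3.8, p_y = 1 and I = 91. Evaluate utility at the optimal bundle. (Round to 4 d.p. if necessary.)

V = 17.0186

MRS = (5/3)·(y−8)/(x−12). Tangency with p_x/p_y gives y−8 = (3/5)·(p_x/p_y)·(x−12).
After buying the subsistence bundle (12, 8), a share 0.625 of the remaining income goes to x: x* = 12 + 0.625·(I − 12p_x − 8p_y)/p_x.
Discretionary income = 91 − 12·3.8 − 8·1 = 37.4; x* = 12 + 0.625·37.4/3.8 = 18.1513; y* = 8 + 0.375·37.4/1 = 22.025.
Utility at the optimum: U(18.1513, 22.025) = 17.0186.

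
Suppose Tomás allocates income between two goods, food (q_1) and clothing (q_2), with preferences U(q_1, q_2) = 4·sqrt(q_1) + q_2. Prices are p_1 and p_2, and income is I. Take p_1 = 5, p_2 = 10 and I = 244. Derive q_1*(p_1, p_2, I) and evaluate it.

q_1* = 16

Utility is quasi-linear in q_2; the FOC for q_1 is 2/√q_1 = p_1/p_2.
Thus q_1* = (2·p_2/p_1)² — independent of I — with the rest of income spent on q_2.
Plugging in: q_1* = (2·10/5)² = 16.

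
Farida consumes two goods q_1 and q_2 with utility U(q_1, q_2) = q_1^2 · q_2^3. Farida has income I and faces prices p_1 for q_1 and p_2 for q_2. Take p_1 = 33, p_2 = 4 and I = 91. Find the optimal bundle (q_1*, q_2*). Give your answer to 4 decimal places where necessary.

Tangency: MRS = (2/3)·q_2/q_1 = p_1/p_2.
Rearranging, p_2·q_2 = (3/2)·p_1·q_1. Substituting into the budget gives p_1·q_1·(1 + (3/2)) = I.
Demand: q_1*(p_1,p_2,I) = 0.4·I/p_1 and q_2* = 0.6·I/p_2.
At p_1=33, p_2=4, I=91: q_1* = 0.4·91/33 = 1.103, q_2* = 13.65.

q_1* = 1.103, q_2* = 13.65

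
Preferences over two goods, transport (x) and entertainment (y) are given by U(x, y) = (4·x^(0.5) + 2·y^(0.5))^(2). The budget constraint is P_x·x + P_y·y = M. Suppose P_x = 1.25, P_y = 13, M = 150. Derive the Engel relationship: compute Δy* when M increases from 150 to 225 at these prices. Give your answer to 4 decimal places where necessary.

MRS = MU_x/MU_y = 2·(y/x)^(0.5). Set equal to P_x/P_y.
Solve for the ratio: y/x = [(1/2)·P_x/P_y]^(2).
With the ratio pinned down, the budget gives x* = M/(P_x + P_y·(y/x)) and y* = (y/x)·x*.
Numerically y/x = 0.002311, so x* = 150/(1.25 + 13·0.002311) = 117.1831 and y* = 0.002311·117.1831 = 0.2709.
At M' = 225: y* = 0.4063. Change: 0.4063 − 0.2709 = 0.1354.

Δy* = 0.1354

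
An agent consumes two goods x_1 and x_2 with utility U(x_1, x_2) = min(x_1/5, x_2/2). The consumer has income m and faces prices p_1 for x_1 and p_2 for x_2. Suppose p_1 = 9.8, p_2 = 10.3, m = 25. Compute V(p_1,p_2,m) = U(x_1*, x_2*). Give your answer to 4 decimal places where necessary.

V = 0.3592

With perfect complements, no substitution: consume in ratio x_1:x_2 = 5:2.
Budget: p_1·x_1 + p_2·(2/5)·x_1 = m, so (5·p_1 + 2·p_2)·x_1 = 5·m.
Demand: x_1*(p_1,p_2,m) = 5·m/(5·p_1 + 2·p_2), x_2* = 2·m/(5·p_1 + 2·p_2).
Here 5·9.8 + 2·10.3 = 69.6, giving x_1* = 1.796 and x_2* = 0.7184.
Utility at the optimum: U(1.796, 0.7184) = 0.3592.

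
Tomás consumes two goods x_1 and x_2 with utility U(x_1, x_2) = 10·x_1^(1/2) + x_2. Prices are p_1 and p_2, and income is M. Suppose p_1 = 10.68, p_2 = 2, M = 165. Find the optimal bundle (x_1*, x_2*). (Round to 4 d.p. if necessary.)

Utility is quasi-linear in x_2; the FOC for x_1 is 5/√x_1 = p_1/p_2.
Thus x_1* = (5·p_2/p_1)² — independent of M — with the rest of income spent on x_2.
Plugging in: x_1* = (5·2/10.68)² = 0.8767, x_2* = 77.8184.

x_1* = 0.8767, x_2* = 77.8184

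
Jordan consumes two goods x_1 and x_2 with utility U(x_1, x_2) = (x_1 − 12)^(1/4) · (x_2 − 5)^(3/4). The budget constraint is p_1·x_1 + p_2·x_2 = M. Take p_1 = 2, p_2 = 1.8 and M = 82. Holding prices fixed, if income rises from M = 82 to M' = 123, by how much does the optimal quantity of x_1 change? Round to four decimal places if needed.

This is Cobb-Douglas in (x_1−12, x_2−5): tangency gives 0.25·p_2·(x_2−5) = 0.75·p_1·(x_1−12).
Substituting into the budget: x_1* = 12 + 0.25·(M − 12·p_1 − 5·p_2)/p_1, and x_2* = 5 + 0.75·(…)/p_2.
Discretionary income = 82 − 12·2 − 5·1.8 = 49; x_1* = 12 + 0.25·49/2 = 18.125.
At M' = 123: x_1* = 23.25. Change: 23.25 − 18.125 = 5.125.

Δx_1* = 5.125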